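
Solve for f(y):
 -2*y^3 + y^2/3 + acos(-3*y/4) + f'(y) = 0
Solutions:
 f(y) = C1 + y^4/2 - y^3/9 - y*acos(-3*y/4) - sqrt(16 - 9*y^2)/3


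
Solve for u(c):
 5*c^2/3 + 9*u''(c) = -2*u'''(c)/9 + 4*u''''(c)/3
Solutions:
 u(c) = C1 + C2*c + C3*exp(c*(1 - sqrt(973))/12) + C4*exp(c*(1 + sqrt(973))/12) - 5*c^4/324 + 10*c^3/6561 - 4880*c^2/177147


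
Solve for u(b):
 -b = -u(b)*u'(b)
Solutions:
 u(b) = -sqrt(C1 + b^2)
 u(b) = sqrt(C1 + b^2)


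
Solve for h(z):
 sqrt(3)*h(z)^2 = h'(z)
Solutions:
 h(z) = -1/(C1 + sqrt(3)*z)


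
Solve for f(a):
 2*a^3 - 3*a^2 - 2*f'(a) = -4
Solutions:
 f(a) = C1 + a^4/4 - a^3/2 + 2*a


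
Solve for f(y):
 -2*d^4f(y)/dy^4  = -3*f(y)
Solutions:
 f(y) = C1*exp(-2^(3/4)*3^(1/4)*y/2) + C2*exp(2^(3/4)*3^(1/4)*y/2) + C3*sin(2^(3/4)*3^(1/4)*y/2) + C4*cos(2^(3/4)*3^(1/4)*y/2)


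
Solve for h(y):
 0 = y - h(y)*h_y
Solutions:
 h(y) = -sqrt(C1 + y^2)
 h(y) = sqrt(C1 + y^2)


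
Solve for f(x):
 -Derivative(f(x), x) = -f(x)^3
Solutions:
 f(x) = -sqrt(2)*sqrt(-1/(C1 + x))/2
 f(x) = sqrt(2)*sqrt(-1/(C1 + x))/2


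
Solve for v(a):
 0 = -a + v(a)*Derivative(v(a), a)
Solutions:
 v(a) = -sqrt(C1 + a^2)
 v(a) = sqrt(C1 + a^2)


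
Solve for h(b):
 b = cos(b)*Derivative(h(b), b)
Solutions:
 h(b) = C1 + Integral(b/cos(b), b)


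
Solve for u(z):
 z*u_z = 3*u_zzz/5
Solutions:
 u(z) = C1 + Integral(C2*airyai(3^(2/3)*5^(1/3)*z/3) + C3*airybi(3^(2/3)*5^(1/3)*z/3), z)


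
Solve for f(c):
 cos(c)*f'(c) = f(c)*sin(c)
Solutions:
 f(c) = C1/cos(c)


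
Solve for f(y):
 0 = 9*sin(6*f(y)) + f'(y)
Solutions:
 f(y) = -acos((-C1 - exp(108*y))/(C1 - exp(108*y)))/6 + pi/3
 f(y) = acos((-C1 - exp(108*y))/(C1 - exp(108*y)))/6


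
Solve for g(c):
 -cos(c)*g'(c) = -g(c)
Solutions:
 g(c) = C1*sqrt(sin(c) + 1)/sqrt(sin(c) - 1)


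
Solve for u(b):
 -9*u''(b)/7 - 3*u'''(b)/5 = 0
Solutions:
 u(b) = C1 + C2*b + C3*exp(-15*b/7)


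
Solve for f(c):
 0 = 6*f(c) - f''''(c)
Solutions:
 f(c) = C1*exp(-6^(1/4)*c) + C2*exp(6^(1/4)*c) + C3*sin(6^(1/4)*c) + C4*cos(6^(1/4)*c)


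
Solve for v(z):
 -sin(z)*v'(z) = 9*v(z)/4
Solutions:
 v(z) = C1*(cos(z) + 1)^(9/8)/(cos(z) - 1)^(9/8)


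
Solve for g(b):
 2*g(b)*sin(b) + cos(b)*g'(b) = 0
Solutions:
 g(b) = C1*cos(b)^2


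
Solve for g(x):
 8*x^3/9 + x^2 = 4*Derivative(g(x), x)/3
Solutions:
 g(x) = C1 + x^4/6 + x^3/4


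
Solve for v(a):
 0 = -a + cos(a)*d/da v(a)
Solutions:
 v(a) = C1 + Integral(a/cos(a), a)


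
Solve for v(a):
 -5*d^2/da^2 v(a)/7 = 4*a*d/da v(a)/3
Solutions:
 v(a) = C1 + C2*erf(sqrt(210)*a/15)


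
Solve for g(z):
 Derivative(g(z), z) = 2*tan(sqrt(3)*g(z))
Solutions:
 g(z) = sqrt(3)*(pi - asin(C1*exp(2*sqrt(3)*z)))/3
 g(z) = sqrt(3)*asin(C1*exp(2*sqrt(3)*z))/3


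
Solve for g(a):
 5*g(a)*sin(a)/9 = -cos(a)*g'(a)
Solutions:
 g(a) = C1*cos(a)^(5/9)


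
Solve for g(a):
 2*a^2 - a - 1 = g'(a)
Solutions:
 g(a) = C1 + 2*a^3/3 - a^2/2 - a


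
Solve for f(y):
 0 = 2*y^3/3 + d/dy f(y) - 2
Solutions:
 f(y) = C1 - y^4/6 + 2*y


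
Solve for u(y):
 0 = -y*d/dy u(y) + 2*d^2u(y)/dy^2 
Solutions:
 u(y) = C1 + C2*erfi(y/2)


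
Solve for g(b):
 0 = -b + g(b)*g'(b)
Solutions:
 g(b) = -sqrt(C1 + b^2)
 g(b) = sqrt(C1 + b^2)


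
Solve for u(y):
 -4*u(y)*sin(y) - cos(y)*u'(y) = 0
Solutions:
 u(y) = C1*cos(y)^4


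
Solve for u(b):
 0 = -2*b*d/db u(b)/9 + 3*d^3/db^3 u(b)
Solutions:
 u(b) = C1 + Integral(C2*airyai(2^(1/3)*b/3) + C3*airybi(2^(1/3)*b/3), b)


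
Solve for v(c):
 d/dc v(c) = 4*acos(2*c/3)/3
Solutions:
 v(c) = C1 + 4*c*acos(2*c/3)/3 - 2*sqrt(9 - 4*c^2)/3


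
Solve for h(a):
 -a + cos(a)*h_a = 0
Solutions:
 h(a) = C1 + Integral(a/cos(a), a)


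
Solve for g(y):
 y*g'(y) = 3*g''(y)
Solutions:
 g(y) = C1 + C2*erfi(sqrt(6)*y/6)


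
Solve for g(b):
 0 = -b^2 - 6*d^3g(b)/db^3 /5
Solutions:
 g(b) = C1 + C2*b + C3*b^2 - b^5/72


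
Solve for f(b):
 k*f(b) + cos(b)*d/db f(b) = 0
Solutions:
 f(b) = C1*exp(k*(log(sin(b) - 1) - log(sin(b) + 1))/2)


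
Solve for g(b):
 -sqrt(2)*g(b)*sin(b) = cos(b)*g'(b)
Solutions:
 g(b) = C1*cos(b)^(sqrt(2))


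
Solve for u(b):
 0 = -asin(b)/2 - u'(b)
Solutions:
 u(b) = C1 - b*asin(b)/2 - sqrt(1 - b^2)/2


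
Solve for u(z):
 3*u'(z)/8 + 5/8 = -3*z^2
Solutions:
 u(z) = C1 - 8*z^3/3 - 5*z/3


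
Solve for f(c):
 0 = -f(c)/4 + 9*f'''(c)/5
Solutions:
 f(c) = C3*exp(30^(1/3)*c/6) + (C1*sin(10^(1/3)*3^(5/6)*c/12) + C2*cos(10^(1/3)*3^(5/6)*c/12))*exp(-30^(1/3)*c/12)


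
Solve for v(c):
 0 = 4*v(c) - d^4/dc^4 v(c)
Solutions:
 v(c) = C1*exp(-sqrt(2)*c) + C2*exp(sqrt(2)*c) + C3*sin(sqrt(2)*c) + C4*cos(sqrt(2)*c)


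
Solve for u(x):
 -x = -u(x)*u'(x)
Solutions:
 u(x) = -sqrt(C1 + x^2)
 u(x) = sqrt(C1 + x^2)


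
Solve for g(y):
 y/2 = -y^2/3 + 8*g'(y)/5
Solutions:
 g(y) = C1 + 5*y^3/72 + 5*y^2/32


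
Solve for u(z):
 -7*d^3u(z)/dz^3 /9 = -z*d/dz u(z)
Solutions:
 u(z) = C1 + Integral(C2*airyai(21^(2/3)*z/7) + C3*airybi(21^(2/3)*z/7), z)


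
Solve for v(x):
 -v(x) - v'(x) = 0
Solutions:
 v(x) = C1*exp(-x)


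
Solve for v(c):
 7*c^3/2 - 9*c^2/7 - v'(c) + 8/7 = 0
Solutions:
 v(c) = C1 + 7*c^4/8 - 3*c^3/7 + 8*c/7


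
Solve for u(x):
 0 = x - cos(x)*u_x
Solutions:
 u(x) = C1 + Integral(x/cos(x), x)


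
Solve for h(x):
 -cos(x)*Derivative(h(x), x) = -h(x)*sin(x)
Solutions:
 h(x) = C1/cos(x)


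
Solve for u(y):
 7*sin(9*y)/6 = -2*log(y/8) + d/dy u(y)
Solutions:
 u(y) = C1 + 2*y*log(y) - 6*y*log(2) - 2*y - 7*cos(9*y)/54


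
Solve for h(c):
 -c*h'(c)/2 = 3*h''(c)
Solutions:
 h(c) = C1 + C2*erf(sqrt(3)*c/6)


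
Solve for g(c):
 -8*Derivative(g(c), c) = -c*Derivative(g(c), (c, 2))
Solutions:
 g(c) = C1 + C2*c^9


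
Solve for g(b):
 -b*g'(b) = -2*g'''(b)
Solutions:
 g(b) = C1 + Integral(C2*airyai(2^(2/3)*b/2) + C3*airybi(2^(2/3)*b/2), b)


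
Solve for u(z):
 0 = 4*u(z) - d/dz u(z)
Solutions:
 u(z) = C1*exp(4*z)


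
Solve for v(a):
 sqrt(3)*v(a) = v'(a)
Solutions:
 v(a) = C1*exp(sqrt(3)*a)


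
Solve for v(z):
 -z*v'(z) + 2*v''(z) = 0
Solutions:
 v(z) = C1 + C2*erfi(z/2)


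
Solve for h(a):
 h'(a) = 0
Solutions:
 h(a) = C1


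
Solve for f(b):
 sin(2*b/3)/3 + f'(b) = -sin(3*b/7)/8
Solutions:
 f(b) = C1 + 7*cos(3*b/7)/24 + cos(2*b/3)/2


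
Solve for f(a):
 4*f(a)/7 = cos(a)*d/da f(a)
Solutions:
 f(a) = C1*(sin(a) + 1)^(2/7)/(sin(a) - 1)^(2/7)


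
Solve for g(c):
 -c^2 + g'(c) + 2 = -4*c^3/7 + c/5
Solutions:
 g(c) = C1 - c^4/7 + c^3/3 + c^2/10 - 2*c


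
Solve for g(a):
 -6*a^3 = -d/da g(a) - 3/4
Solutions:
 g(a) = C1 + 3*a^4/2 - 3*a/4


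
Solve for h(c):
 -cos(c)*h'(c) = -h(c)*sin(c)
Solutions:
 h(c) = C1/cos(c)


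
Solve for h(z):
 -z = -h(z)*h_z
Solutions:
 h(z) = -sqrt(C1 + z^2)
 h(z) = sqrt(C1 + z^2)


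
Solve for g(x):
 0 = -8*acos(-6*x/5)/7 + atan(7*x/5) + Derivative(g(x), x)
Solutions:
 g(x) = C1 + 8*x*acos(-6*x/5)/7 - x*atan(7*x/5) + 4*sqrt(25 - 36*x^2)/21 + 5*log(49*x^2 + 25)/14


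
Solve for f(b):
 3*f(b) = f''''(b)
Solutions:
 f(b) = C1*exp(-3^(1/4)*b) + C2*exp(3^(1/4)*b) + C3*sin(3^(1/4)*b) + C4*cos(3^(1/4)*b)


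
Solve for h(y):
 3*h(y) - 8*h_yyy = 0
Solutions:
 h(y) = C3*exp(3^(1/3)*y/2) + (C1*sin(3^(5/6)*y/4) + C2*cos(3^(5/6)*y/4))*exp(-3^(1/3)*y/4)


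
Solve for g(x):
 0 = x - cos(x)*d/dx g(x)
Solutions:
 g(x) = C1 + Integral(x/cos(x), x)


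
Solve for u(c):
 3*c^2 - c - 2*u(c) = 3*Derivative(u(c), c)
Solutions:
 u(c) = C1*exp(-2*c/3) + 3*c^2/2 - 5*c + 15/2


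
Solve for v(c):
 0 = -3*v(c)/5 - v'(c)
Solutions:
 v(c) = C1*exp(-3*c/5)


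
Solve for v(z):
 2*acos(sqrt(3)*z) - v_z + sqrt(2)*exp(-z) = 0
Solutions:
 v(z) = C1 + 2*z*acos(sqrt(3)*z) - 2*sqrt(3)*sqrt(1 - 3*z^2)/3 - sqrt(2)*exp(-z)


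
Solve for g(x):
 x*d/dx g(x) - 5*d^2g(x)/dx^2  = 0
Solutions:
 g(x) = C1 + C2*erfi(sqrt(10)*x/10)


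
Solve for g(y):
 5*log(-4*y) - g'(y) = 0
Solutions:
 g(y) = C1 + 5*y*log(-y) + 5*y*(-1 + 2*log(2))


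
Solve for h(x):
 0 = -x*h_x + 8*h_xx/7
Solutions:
 h(x) = C1 + C2*erfi(sqrt(7)*x/4)


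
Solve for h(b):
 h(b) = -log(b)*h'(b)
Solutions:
 h(b) = C1*exp(-li(b))


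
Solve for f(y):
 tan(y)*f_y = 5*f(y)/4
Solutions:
 f(y) = C1*sin(y)^(5/4)


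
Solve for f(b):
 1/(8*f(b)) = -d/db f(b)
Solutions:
 f(b) = -sqrt(C1 - b)/2
 f(b) = sqrt(C1 - b)/2


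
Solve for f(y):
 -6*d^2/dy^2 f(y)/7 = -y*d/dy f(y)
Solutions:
 f(y) = C1 + C2*erfi(sqrt(21)*y/6)


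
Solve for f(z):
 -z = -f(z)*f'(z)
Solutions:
 f(z) = -sqrt(C1 + z^2)
 f(z) = sqrt(C1 + z^2)


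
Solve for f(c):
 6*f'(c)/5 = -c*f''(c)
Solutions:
 f(c) = C1 + C2/c^(1/5)


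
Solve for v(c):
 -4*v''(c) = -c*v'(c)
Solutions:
 v(c) = C1 + C2*erfi(sqrt(2)*c/4)


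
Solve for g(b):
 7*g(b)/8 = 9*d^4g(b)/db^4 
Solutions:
 g(b) = C1*exp(-14^(1/4)*sqrt(3)*b/6) + C2*exp(14^(1/4)*sqrt(3)*b/6) + C3*sin(14^(1/4)*sqrt(3)*b/6) + C4*cos(14^(1/4)*sqrt(3)*b/6)


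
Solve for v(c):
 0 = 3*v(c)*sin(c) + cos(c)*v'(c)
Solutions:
 v(c) = C1*cos(c)^3


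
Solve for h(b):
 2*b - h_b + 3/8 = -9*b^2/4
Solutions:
 h(b) = C1 + 3*b^3/4 + b^2 + 3*b/8


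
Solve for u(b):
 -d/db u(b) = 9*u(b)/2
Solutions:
 u(b) = C1*exp(-9*b/2)


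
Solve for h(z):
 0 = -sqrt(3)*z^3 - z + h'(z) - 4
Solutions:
 h(z) = C1 + sqrt(3)*z^4/4 + z^2/2 + 4*z


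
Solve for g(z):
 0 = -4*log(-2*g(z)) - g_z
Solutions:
 Integral(1/(log(-_y) + log(2)), (_y, g(z)))/4 = C1 - z


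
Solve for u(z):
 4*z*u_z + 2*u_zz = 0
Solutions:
 u(z) = C1 + C2*erf(z)


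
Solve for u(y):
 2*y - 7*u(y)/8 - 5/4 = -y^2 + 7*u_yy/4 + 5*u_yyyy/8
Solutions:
 u(y) = C1*sin(sqrt(5)*y*sqrt(7 - sqrt(14))/5) + C2*sin(sqrt(5)*y*sqrt(sqrt(14) + 7)/5) + C3*cos(sqrt(5)*y*sqrt(7 - sqrt(14))/5) + C4*cos(sqrt(5)*y*sqrt(sqrt(14) + 7)/5) + 8*y^2/7 + 16*y/7 - 6


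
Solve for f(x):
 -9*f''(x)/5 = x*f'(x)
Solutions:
 f(x) = C1 + C2*erf(sqrt(10)*x/6)


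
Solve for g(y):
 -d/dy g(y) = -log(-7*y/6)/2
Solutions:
 g(y) = C1 + y*log(-y)/2 + y*(-log(6) - 1 + log(7))/2


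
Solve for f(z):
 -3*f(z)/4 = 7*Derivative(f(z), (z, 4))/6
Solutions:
 f(z) = (C1*sin(2^(1/4)*sqrt(3)*7^(3/4)*z/14) + C2*cos(2^(1/4)*sqrt(3)*7^(3/4)*z/14))*exp(-2^(1/4)*sqrt(3)*7^(3/4)*z/14) + (C3*sin(2^(1/4)*sqrt(3)*7^(3/4)*z/14) + C4*cos(2^(1/4)*sqrt(3)*7^(3/4)*z/14))*exp(2^(1/4)*sqrt(3)*7^(3/4)*z/14)


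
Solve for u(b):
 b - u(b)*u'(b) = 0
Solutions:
 u(b) = -sqrt(C1 + b^2)
 u(b) = sqrt(C1 + b^2)


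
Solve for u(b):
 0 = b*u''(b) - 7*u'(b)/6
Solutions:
 u(b) = C1 + C2*b^(13/6)


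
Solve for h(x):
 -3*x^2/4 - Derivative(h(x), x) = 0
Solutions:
 h(x) = C1 - x^3/4


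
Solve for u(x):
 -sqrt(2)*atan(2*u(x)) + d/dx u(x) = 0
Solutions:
 Integral(1/atan(2*_y), (_y, u(x))) = C1 + sqrt(2)*x


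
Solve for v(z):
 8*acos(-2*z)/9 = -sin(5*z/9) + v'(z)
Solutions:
 v(z) = C1 + 8*z*acos(-2*z)/9 + 4*sqrt(1 - 4*z^2)/9 - 9*cos(5*z/9)/5


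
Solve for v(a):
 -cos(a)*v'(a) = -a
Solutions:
 v(a) = C1 + Integral(a/cos(a), a)


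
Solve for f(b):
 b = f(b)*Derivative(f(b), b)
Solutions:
 f(b) = -sqrt(C1 + b^2)
 f(b) = sqrt(C1 + b^2)


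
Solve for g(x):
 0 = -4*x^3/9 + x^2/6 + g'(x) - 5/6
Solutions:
 g(x) = C1 + x^4/9 - x^3/18 + 5*x/6


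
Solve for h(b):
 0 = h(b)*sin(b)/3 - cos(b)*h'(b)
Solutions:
 h(b) = C1/cos(b)^(1/3)


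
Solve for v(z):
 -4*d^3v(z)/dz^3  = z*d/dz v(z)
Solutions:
 v(z) = C1 + Integral(C2*airyai(-2^(1/3)*z/2) + C3*airybi(-2^(1/3)*z/2), z)


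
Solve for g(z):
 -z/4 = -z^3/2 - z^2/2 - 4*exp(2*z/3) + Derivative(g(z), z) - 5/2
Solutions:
 g(z) = C1 + z^4/8 + z^3/6 - z^2/8 + 5*z/2 + 6*exp(2*z/3)


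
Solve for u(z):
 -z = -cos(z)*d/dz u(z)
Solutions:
 u(z) = C1 + Integral(z/cos(z), z)


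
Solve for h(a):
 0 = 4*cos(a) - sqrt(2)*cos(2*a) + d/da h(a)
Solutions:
 h(a) = C1 - 4*sin(a) + sqrt(2)*sin(2*a)/2


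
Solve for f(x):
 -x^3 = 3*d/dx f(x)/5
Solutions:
 f(x) = C1 - 5*x^4/12


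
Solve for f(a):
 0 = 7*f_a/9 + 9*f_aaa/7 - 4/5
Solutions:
 f(a) = C1 + C2*sin(7*a/9) + C3*cos(7*a/9) + 36*a/35


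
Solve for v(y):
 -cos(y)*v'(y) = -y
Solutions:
 v(y) = C1 + Integral(y/cos(y), y)


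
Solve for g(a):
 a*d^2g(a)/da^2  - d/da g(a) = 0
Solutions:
 g(a) = C1 + C2*a^2


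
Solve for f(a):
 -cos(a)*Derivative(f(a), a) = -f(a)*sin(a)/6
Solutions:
 f(a) = C1/cos(a)^(1/6)


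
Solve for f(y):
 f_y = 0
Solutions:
 f(y) = C1


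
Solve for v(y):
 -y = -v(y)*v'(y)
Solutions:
 v(y) = -sqrt(C1 + y^2)
 v(y) = sqrt(C1 + y^2)


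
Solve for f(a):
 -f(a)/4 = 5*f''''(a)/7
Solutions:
 f(a) = (C1*sin(5^(3/4)*7^(1/4)*a/10) + C2*cos(5^(3/4)*7^(1/4)*a/10))*exp(-5^(3/4)*7^(1/4)*a/10) + (C3*sin(5^(3/4)*7^(1/4)*a/10) + C4*cos(5^(3/4)*7^(1/4)*a/10))*exp(5^(3/4)*7^(1/4)*a/10)


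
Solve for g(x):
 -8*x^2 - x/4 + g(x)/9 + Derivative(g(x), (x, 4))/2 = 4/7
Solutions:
 g(x) = 72*x^2 + 9*x/4 + (C1*sin(2^(3/4)*sqrt(3)*x/6) + C2*cos(2^(3/4)*sqrt(3)*x/6))*exp(-2^(3/4)*sqrt(3)*x/6) + (C3*sin(2^(3/4)*sqrt(3)*x/6) + C4*cos(2^(3/4)*sqrt(3)*x/6))*exp(2^(3/4)*sqrt(3)*x/6) + 36/7


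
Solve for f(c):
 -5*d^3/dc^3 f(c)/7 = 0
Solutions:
 f(c) = C1 + C2*c + C3*c^2


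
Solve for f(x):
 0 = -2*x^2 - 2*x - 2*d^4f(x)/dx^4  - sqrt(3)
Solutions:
 f(x) = C1 + C2*x + C3*x^2 + C4*x^3 - x^6/360 - x^5/120 - sqrt(3)*x^4/48


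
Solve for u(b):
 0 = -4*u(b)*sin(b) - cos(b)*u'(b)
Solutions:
 u(b) = C1*cos(b)^4


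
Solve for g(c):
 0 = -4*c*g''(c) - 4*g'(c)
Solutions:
 g(c) = C1 + C2*log(c)


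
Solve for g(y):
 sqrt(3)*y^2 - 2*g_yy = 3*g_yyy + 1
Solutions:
 g(y) = C1 + C2*y + C3*exp(-2*y/3) + sqrt(3)*y^4/24 - sqrt(3)*y^3/4 + y^2*(-2 + 9*sqrt(3))/8


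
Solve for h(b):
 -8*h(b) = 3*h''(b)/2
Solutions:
 h(b) = C1*sin(4*sqrt(3)*b/3) + C2*cos(4*sqrt(3)*b/3)


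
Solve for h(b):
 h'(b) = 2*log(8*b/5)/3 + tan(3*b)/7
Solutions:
 h(b) = C1 + 2*b*log(b)/3 - 2*b*log(5)/3 - 2*b/3 + 2*b*log(2) - log(cos(3*b))/21


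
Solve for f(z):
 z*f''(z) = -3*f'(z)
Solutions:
 f(z) = C1 + C2/z^2


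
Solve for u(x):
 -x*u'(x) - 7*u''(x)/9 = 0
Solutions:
 u(x) = C1 + C2*erf(3*sqrt(14)*x/14)


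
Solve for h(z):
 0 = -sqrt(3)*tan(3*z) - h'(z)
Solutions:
 h(z) = C1 + sqrt(3)*log(cos(3*z))/3


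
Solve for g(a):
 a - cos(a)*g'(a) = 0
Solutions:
 g(a) = C1 + Integral(a/cos(a), a)


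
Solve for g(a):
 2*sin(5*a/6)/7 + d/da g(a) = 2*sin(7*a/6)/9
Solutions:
 g(a) = C1 + 12*cos(5*a/6)/35 - 4*cos(7*a/6)/21


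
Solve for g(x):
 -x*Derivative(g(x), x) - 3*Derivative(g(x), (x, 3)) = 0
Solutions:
 g(x) = C1 + Integral(C2*airyai(-3^(2/3)*x/3) + C3*airybi(-3^(2/3)*x/3), x)


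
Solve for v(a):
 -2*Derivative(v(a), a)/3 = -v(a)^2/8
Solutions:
 v(a) = -16/(C1 + 3*a)


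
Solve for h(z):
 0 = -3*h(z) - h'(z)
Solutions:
 h(z) = C1*exp(-3*z)


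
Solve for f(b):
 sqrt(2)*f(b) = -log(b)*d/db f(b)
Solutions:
 f(b) = C1*exp(-sqrt(2)*li(b))


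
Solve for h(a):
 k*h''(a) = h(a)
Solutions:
 h(a) = C1*exp(-a*sqrt(1/k)) + C2*exp(a*sqrt(1/k))


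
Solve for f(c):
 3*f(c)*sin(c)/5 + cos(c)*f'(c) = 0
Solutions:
 f(c) = C1*cos(c)^(3/5)


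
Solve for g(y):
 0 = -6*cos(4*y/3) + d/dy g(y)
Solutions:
 g(y) = C1 + 9*sin(4*y/3)/2


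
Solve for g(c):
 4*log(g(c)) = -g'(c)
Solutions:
 li(g(c)) = C1 - 4*c


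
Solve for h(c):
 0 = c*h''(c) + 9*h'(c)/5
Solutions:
 h(c) = C1 + C2/c^(4/5)


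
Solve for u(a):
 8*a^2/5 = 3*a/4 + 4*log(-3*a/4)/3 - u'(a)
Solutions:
 u(a) = C1 - 8*a^3/15 + 3*a^2/8 + 4*a*log(-a)/3 + 4*a*(-2*log(2) - 1 + log(3))/3


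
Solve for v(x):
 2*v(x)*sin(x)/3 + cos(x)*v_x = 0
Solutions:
 v(x) = C1*cos(x)^(2/3)


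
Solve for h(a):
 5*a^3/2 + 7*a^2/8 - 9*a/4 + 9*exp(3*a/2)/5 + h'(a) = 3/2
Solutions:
 h(a) = C1 - 5*a^4/8 - 7*a^3/24 + 9*a^2/8 + 3*a/2 - 6*exp(3*a/2)/5


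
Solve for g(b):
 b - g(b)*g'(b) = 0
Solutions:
 g(b) = -sqrt(C1 + b^2)
 g(b) = sqrt(C1 + b^2)


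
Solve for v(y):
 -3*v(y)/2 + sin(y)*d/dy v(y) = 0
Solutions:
 v(y) = C1*(cos(y) - 1)^(3/4)/(cos(y) + 1)^(3/4)


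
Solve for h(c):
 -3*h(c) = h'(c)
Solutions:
 h(c) = C1*exp(-3*c)


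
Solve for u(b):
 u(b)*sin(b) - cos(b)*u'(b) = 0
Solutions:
 u(b) = C1/cos(b)


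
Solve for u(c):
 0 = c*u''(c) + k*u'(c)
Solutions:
 u(c) = C1 + c^(1 - re(k))*(C2*sin(log(c)*Abs(im(k))) + C3*cos(log(c)*im(k)))


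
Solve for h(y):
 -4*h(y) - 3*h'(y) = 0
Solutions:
 h(y) = C1*exp(-4*y/3)


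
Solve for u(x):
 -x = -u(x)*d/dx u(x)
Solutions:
 u(x) = -sqrt(C1 + x^2)
 u(x) = sqrt(C1 + x^2)


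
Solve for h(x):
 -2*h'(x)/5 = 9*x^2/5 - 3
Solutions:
 h(x) = C1 - 3*x^3/2 + 15*x/2


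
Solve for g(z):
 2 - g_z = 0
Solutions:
 g(z) = C1 + 2*z


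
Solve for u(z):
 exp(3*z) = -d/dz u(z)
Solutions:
 u(z) = C1 - exp(3*z)/3


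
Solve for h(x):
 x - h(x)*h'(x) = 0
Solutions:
 h(x) = -sqrt(C1 + x^2)
 h(x) = sqrt(C1 + x^2)


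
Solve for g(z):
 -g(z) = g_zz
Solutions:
 g(z) = C1*sin(z) + C2*cos(z)


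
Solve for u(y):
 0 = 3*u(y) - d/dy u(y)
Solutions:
 u(y) = C1*exp(3*y)


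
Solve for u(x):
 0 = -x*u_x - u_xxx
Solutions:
 u(x) = C1 + Integral(C2*airyai(-x) + C3*airybi(-x), x)


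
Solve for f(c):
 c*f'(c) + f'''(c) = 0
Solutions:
 f(c) = C1 + Integral(C2*airyai(-c) + C3*airybi(-c), c)


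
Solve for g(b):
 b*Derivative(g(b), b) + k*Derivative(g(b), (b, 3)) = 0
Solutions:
 g(b) = C1 + Integral(C2*airyai(b*(-1/k)^(1/3)) + C3*airybi(b*(-1/k)^(1/3)), b)


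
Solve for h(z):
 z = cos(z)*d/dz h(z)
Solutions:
 h(z) = C1 + Integral(z/cos(z), z)


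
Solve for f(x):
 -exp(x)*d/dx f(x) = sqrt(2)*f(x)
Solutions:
 f(x) = C1*exp(sqrt(2)*exp(-x))


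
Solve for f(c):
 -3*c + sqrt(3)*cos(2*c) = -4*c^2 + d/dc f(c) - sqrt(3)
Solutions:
 f(c) = C1 + 4*c^3/3 - 3*c^2/2 + sqrt(3)*(c + sin(c)*cos(c))


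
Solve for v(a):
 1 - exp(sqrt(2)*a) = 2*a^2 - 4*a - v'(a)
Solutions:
 v(a) = C1 + 2*a^3/3 - 2*a^2 - a + sqrt(2)*exp(sqrt(2)*a)/2


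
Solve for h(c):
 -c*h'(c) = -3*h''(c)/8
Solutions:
 h(c) = C1 + C2*erfi(2*sqrt(3)*c/3)


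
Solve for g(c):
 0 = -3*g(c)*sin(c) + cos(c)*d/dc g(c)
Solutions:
 g(c) = C1/cos(c)^3


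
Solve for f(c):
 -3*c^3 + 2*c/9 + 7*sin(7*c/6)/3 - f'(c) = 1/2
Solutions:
 f(c) = C1 - 3*c^4/4 + c^2/9 - c/2 - 2*cos(7*c/6)


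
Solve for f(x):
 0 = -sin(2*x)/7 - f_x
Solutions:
 f(x) = C1 + cos(2*x)/14


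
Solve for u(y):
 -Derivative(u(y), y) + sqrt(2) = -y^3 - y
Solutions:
 u(y) = C1 + y^4/4 + y^2/2 + sqrt(2)*y


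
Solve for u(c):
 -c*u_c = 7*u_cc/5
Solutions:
 u(c) = C1 + C2*erf(sqrt(70)*c/14)


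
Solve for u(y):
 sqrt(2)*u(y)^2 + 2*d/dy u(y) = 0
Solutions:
 u(y) = 2/(C1 + sqrt(2)*y)


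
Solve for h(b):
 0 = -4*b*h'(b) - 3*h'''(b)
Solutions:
 h(b) = C1 + Integral(C2*airyai(-6^(2/3)*b/3) + C3*airybi(-6^(2/3)*b/3), b)


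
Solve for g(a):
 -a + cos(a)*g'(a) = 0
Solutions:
 g(a) = C1 + Integral(a/cos(a), a)


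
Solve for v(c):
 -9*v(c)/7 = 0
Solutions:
 v(c) = 0


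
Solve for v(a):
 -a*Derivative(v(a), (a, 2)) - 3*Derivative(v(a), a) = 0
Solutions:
 v(a) = C1 + C2/a^2


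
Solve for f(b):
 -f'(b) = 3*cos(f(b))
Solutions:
 f(b) = pi - asin((C1 + exp(6*b))/(C1 - exp(6*b)))
 f(b) = asin((C1 + exp(6*b))/(C1 - exp(6*b)))


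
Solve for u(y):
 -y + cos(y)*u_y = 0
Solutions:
 u(y) = C1 + Integral(y/cos(y), y)


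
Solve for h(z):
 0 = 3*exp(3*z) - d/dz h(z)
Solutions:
 h(z) = C1 + exp(3*z)


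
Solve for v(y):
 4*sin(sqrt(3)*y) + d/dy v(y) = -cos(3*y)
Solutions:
 v(y) = C1 - sin(3*y)/3 + 4*sqrt(3)*cos(sqrt(3)*y)/3


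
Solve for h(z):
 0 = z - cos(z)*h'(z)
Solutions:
 h(z) = C1 + Integral(z/cos(z), z)


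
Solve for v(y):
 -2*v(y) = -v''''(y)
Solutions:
 v(y) = C1*exp(-2^(1/4)*y) + C2*exp(2^(1/4)*y) + C3*sin(2^(1/4)*y) + C4*cos(2^(1/4)*y)


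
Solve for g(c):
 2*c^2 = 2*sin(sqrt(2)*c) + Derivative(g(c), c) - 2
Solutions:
 g(c) = C1 + 2*c^3/3 + 2*c + sqrt(2)*cos(sqrt(2)*c)


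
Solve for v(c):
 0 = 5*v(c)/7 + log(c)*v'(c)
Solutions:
 v(c) = C1*exp(-5*li(c)/7)


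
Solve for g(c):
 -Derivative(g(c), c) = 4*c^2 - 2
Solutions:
 g(c) = C1 - 4*c^3/3 + 2*c


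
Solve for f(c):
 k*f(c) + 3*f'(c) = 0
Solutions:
 f(c) = C1*exp(-c*k/3)


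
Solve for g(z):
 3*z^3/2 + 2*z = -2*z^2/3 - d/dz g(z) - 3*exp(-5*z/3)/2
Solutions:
 g(z) = C1 - 3*z^4/8 - 2*z^3/9 - z^2 + 9*exp(-5*z/3)/10


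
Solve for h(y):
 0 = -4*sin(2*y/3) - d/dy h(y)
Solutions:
 h(y) = C1 + 6*cos(2*y/3)


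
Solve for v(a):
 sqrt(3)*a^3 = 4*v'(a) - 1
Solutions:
 v(a) = C1 + sqrt(3)*a^4/16 + a/4


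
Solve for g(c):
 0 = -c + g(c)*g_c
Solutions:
 g(c) = -sqrt(C1 + c^2)
 g(c) = sqrt(C1 + c^2)


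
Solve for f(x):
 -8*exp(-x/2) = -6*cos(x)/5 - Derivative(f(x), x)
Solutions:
 f(x) = C1 - 6*sin(x)/5 - 16*exp(-x/2)


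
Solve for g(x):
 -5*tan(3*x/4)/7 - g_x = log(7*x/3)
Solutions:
 g(x) = C1 - x*log(x) - x*log(7) + x + x*log(3) + 20*log(cos(3*x/4))/21


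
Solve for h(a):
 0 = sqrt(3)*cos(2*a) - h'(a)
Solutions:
 h(a) = C1 + sqrt(3)*sin(2*a)/2


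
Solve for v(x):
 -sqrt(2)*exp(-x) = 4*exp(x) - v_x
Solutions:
 v(x) = C1 + 4*exp(x) - sqrt(2)*exp(-x)


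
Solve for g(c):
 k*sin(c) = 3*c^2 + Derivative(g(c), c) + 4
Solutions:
 g(c) = C1 - c^3 - 4*c - k*cos(c)


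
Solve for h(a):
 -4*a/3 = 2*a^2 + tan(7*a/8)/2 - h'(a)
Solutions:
 h(a) = C1 + 2*a^3/3 + 2*a^2/3 - 4*log(cos(7*a/8))/7


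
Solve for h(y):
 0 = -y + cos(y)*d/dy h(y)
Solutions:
 h(y) = C1 + Integral(y/cos(y), y)


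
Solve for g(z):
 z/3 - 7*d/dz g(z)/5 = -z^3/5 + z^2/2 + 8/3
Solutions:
 g(z) = C1 + z^4/28 - 5*z^3/42 + 5*z^2/42 - 40*z/21


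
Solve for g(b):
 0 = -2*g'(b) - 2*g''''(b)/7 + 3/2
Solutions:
 g(b) = C1 + C4*exp(-7^(1/3)*b) + 3*b/4 + (C2*sin(sqrt(3)*7^(1/3)*b/2) + C3*cos(sqrt(3)*7^(1/3)*b/2))*exp(7^(1/3)*b/2)


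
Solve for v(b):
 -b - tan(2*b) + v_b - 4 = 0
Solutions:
 v(b) = C1 + b^2/2 + 4*b - log(cos(2*b))/2


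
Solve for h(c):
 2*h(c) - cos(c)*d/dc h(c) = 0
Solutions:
 h(c) = C1*(sin(c) + 1)/(sin(c) - 1)


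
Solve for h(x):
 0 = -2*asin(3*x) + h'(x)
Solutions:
 h(x) = C1 + 2*x*asin(3*x) + 2*sqrt(1 - 9*x^2)/3


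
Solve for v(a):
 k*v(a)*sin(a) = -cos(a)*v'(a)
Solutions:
 v(a) = C1*exp(k*log(cos(a)))


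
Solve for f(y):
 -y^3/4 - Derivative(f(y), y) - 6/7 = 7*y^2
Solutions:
 f(y) = C1 - y^4/16 - 7*y^3/3 - 6*y/7


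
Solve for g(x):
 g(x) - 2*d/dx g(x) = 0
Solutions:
 g(x) = C1*exp(x/2)


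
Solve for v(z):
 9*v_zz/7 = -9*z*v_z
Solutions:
 v(z) = C1 + C2*erf(sqrt(14)*z/2)


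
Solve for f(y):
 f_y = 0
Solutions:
 f(y) = C1


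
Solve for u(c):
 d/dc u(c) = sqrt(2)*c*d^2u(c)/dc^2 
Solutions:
 u(c) = C1 + C2*c^(sqrt(2)/2 + 1)


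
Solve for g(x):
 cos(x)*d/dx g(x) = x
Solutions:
 g(x) = C1 + Integral(x/cos(x), x)


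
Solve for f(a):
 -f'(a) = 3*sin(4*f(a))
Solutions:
 f(a) = -acos((-C1 - exp(24*a))/(C1 - exp(24*a)))/4 + pi/2
 f(a) = acos((-C1 - exp(24*a))/(C1 - exp(24*a)))/4


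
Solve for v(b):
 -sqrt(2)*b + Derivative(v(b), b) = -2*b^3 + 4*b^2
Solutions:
 v(b) = C1 - b^4/2 + 4*b^3/3 + sqrt(2)*b^2/2


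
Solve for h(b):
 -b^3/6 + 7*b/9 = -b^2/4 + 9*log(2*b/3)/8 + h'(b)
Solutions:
 h(b) = C1 - b^4/24 + b^3/12 + 7*b^2/18 - 9*b*log(b)/8 - 9*b*log(2)/8 + 9*b/8 + 9*b*log(3)/8


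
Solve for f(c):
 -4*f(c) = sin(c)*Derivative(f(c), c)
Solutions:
 f(c) = C1*(cos(c)^2 + 2*cos(c) + 1)/(cos(c)^2 - 2*cos(c) + 1)


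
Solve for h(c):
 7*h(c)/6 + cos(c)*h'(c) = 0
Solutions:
 h(c) = C1*(sin(c) - 1)^(7/12)/(sin(c) + 1)^(7/12)


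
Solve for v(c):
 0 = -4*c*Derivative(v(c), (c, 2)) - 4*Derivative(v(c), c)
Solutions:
 v(c) = C1 + C2*log(c)


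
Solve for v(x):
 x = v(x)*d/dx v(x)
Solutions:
 v(x) = -sqrt(C1 + x^2)
 v(x) = sqrt(C1 + x^2)


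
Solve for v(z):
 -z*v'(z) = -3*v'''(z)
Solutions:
 v(z) = C1 + Integral(C2*airyai(3^(2/3)*z/3) + C3*airybi(3^(2/3)*z/3), z)


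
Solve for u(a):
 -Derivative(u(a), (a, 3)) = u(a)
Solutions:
 u(a) = C3*exp(-a) + (C1*sin(sqrt(3)*a/2) + C2*cos(sqrt(3)*a/2))*exp(a/2)


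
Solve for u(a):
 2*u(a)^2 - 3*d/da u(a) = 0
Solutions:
 u(a) = -3/(C1 + 2*a)


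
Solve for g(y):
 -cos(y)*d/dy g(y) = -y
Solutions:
 g(y) = C1 + Integral(y/cos(y), y)


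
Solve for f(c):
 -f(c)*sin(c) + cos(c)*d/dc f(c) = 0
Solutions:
 f(c) = C1/cos(c)


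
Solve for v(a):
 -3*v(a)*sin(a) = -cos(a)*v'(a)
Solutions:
 v(a) = C1/cos(a)^3


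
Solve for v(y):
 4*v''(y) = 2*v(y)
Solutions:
 v(y) = C1*exp(-sqrt(2)*y/2) + C2*exp(sqrt(2)*y/2)


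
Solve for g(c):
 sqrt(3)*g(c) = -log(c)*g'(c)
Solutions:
 g(c) = C1*exp(-sqrt(3)*li(c))


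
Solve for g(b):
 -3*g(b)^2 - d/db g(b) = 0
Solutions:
 g(b) = 1/(C1 + 3*b)


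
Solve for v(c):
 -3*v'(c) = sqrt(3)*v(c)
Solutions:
 v(c) = C1*exp(-sqrt(3)*c/3)


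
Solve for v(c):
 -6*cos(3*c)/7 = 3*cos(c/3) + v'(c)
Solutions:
 v(c) = C1 - 9*sin(c/3) - 2*sin(3*c)/7


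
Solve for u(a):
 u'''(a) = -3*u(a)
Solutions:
 u(a) = C3*exp(-3^(1/3)*a) + (C1*sin(3^(5/6)*a/2) + C2*cos(3^(5/6)*a/2))*exp(3^(1/3)*a/2)


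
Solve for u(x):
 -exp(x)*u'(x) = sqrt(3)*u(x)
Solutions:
 u(x) = C1*exp(sqrt(3)*exp(-x))


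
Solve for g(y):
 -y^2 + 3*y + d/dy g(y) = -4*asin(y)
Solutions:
 g(y) = C1 + y^3/3 - 3*y^2/2 - 4*y*asin(y) - 4*sqrt(1 - y^2)


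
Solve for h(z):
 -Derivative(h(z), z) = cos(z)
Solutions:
 h(z) = C1 - sin(z)


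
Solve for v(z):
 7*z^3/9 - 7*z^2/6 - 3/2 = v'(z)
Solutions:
 v(z) = C1 + 7*z^4/36 - 7*z^3/18 - 3*z/2


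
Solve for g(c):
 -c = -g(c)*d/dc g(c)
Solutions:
 g(c) = -sqrt(C1 + c^2)
 g(c) = sqrt(C1 + c^2)


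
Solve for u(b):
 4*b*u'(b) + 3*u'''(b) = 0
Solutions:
 u(b) = C1 + Integral(C2*airyai(-6^(2/3)*b/3) + C3*airybi(-6^(2/3)*b/3), b)


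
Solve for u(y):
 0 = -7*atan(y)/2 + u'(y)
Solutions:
 u(y) = C1 + 7*y*atan(y)/2 - 7*log(y^2 + 1)/4


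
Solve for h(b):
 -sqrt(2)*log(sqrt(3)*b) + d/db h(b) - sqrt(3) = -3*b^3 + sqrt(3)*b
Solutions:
 h(b) = C1 - 3*b^4/4 + sqrt(3)*b^2/2 + sqrt(2)*b*log(b) - sqrt(2)*b + sqrt(2)*b*log(3)/2 + sqrt(3)*b


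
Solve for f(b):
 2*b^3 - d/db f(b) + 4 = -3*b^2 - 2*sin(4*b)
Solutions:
 f(b) = C1 + b^4/2 + b^3 + 4*b - cos(4*b)/2


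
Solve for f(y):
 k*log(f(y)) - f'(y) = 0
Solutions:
 li(f(y)) = C1 + k*y


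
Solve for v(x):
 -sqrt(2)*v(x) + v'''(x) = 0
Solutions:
 v(x) = C3*exp(2^(1/6)*x) + (C1*sin(2^(1/6)*sqrt(3)*x/2) + C2*cos(2^(1/6)*sqrt(3)*x/2))*exp(-2^(1/6)*x/2)


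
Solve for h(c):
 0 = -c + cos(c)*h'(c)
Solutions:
 h(c) = C1 + Integral(c/cos(c), c)


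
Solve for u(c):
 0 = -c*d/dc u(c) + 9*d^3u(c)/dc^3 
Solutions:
 u(c) = C1 + Integral(C2*airyai(3^(1/3)*c/3) + C3*airybi(3^(1/3)*c/3), c)


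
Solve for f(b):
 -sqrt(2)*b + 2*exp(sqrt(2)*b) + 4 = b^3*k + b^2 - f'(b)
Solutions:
 f(b) = C1 + b^4*k/4 + b^3/3 + sqrt(2)*b^2/2 - 4*b - sqrt(2)*exp(sqrt(2)*b)


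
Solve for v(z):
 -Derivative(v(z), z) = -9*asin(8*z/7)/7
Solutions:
 v(z) = C1 + 9*z*asin(8*z/7)/7 + 9*sqrt(49 - 64*z^2)/56


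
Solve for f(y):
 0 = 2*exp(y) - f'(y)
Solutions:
 f(y) = C1 + 2*exp(y)


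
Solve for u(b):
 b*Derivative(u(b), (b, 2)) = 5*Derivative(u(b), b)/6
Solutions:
 u(b) = C1 + C2*b^(11/6)


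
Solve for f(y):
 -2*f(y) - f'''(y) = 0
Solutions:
 f(y) = C3*exp(-2^(1/3)*y) + (C1*sin(2^(1/3)*sqrt(3)*y/2) + C2*cos(2^(1/3)*sqrt(3)*y/2))*exp(2^(1/3)*y/2)


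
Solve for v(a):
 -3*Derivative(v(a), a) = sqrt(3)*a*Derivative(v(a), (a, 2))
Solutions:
 v(a) = C1 + C2*a^(1 - sqrt(3))


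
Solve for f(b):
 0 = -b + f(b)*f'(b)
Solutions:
 f(b) = -sqrt(C1 + b^2)
 f(b) = sqrt(C1 + b^2)


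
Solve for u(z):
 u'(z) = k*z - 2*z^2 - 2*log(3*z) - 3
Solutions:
 u(z) = C1 + k*z^2/2 - 2*z^3/3 - 2*z*log(z) - z*log(9) - z


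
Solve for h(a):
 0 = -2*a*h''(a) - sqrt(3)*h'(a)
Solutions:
 h(a) = C1 + C2*a^(1 - sqrt(3)/2)


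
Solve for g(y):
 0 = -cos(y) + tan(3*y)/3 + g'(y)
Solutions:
 g(y) = C1 + log(cos(3*y))/9 + sin(y)


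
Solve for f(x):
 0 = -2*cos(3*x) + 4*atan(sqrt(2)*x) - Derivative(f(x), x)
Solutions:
 f(x) = C1 + 4*x*atan(sqrt(2)*x) - sqrt(2)*log(2*x^2 + 1) - 2*sin(3*x)/3


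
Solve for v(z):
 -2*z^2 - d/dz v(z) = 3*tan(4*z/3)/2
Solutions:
 v(z) = C1 - 2*z^3/3 + 9*log(cos(4*z/3))/8


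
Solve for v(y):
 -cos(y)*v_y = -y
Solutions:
 v(y) = C1 + Integral(y/cos(y), y)


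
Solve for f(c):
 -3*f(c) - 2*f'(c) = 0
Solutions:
 f(c) = C1*exp(-3*c/2)


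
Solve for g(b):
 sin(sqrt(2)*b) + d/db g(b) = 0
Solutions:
 g(b) = C1 + sqrt(2)*cos(sqrt(2)*b)/2


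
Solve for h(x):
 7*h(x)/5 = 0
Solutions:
 h(x) = 0


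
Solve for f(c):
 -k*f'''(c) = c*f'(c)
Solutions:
 f(c) = C1 + Integral(C2*airyai(c*(-1/k)^(1/3)) + C3*airybi(c*(-1/k)^(1/3)), c)


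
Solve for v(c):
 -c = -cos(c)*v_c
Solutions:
 v(c) = C1 + Integral(c/cos(c), c)


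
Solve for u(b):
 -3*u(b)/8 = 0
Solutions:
 u(b) = 0


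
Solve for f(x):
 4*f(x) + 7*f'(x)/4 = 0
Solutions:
 f(x) = C1*exp(-16*x/7)


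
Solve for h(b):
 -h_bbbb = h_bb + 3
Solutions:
 h(b) = C1 + C2*b + C3*sin(b) + C4*cos(b) - 3*b^2/2


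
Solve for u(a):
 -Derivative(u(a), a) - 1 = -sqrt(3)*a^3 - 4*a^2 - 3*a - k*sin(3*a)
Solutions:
 u(a) = C1 + sqrt(3)*a^4/4 + 4*a^3/3 + 3*a^2/2 - a - k*cos(3*a)/3


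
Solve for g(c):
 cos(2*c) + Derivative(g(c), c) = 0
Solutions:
 g(c) = C1 - sin(2*c)/2


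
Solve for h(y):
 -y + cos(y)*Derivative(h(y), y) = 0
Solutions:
 h(y) = C1 + Integral(y/cos(y), y)


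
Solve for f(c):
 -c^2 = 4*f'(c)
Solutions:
 f(c) = C1 - c^3/12


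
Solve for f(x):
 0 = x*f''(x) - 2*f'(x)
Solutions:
 f(x) = C1 + C2*x^3


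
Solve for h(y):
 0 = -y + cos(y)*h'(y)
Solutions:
 h(y) = C1 + Integral(y/cos(y), y)


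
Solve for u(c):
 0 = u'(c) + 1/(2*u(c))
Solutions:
 u(c) = -sqrt(C1 - c)
 u(c) = sqrt(C1 - c)


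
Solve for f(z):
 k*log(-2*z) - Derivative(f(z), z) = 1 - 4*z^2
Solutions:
 f(z) = C1 + k*z*log(-z) + 4*z^3/3 + z*(-k + k*log(2) - 1)


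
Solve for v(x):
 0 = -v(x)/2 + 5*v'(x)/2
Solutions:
 v(x) = C1*exp(x/5)


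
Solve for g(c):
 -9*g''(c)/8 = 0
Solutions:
 g(c) = C1 + C2*c


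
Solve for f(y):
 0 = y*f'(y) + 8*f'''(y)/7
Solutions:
 f(y) = C1 + Integral(C2*airyai(-7^(1/3)*y/2) + C3*airybi(-7^(1/3)*y/2), y)


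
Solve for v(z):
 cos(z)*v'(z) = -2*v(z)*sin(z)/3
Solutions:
 v(z) = C1*cos(z)^(2/3)


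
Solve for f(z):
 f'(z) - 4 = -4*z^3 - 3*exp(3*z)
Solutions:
 f(z) = C1 - z^4 + 4*z - exp(3*z)


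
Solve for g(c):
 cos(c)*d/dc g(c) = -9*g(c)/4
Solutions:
 g(c) = C1*(sin(c) - 1)^(9/8)/(sin(c) + 1)^(9/8)


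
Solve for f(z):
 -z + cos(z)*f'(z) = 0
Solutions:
 f(z) = C1 + Integral(z/cos(z), z)


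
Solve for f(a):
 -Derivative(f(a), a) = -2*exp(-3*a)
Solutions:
 f(a) = C1 - 2*exp(-3*a)/3


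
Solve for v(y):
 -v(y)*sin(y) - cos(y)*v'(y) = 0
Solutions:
 v(y) = C1*cos(y)


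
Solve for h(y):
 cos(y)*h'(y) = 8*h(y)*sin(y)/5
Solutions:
 h(y) = C1/cos(y)^(8/5)


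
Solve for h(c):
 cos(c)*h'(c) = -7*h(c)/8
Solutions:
 h(c) = C1*(sin(c) - 1)^(7/16)/(sin(c) + 1)^(7/16)


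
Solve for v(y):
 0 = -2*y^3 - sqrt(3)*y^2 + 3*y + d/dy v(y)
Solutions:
 v(y) = C1 + y^4/2 + sqrt(3)*y^3/3 - 3*y^2/2


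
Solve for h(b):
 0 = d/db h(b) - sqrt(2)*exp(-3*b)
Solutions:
 h(b) = C1 - sqrt(2)*exp(-3*b)/3


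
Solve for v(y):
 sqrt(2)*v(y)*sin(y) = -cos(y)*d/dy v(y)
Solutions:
 v(y) = C1*cos(y)^(sqrt(2))


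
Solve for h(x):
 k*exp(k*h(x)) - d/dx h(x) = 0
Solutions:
 h(x) = Piecewise((log(-1/(C1*k + k^2*x))/k, Ne(k, 0)), (nan, True))
 h(x) = Piecewise((C1 + k*x, Eq(k, 0)), (nan, True))


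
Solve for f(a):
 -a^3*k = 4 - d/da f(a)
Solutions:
 f(a) = C1 + a^4*k/4 + 4*a


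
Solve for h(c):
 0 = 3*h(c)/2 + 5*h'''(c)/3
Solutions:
 h(c) = C3*exp(-30^(2/3)*c/10) + (C1*sin(3*10^(2/3)*3^(1/6)*c/20) + C2*cos(3*10^(2/3)*3^(1/6)*c/20))*exp(30^(2/3)*c/20)


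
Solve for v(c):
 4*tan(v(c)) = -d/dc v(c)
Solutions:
 v(c) = pi - asin(C1*exp(-4*c))
 v(c) = asin(C1*exp(-4*c))


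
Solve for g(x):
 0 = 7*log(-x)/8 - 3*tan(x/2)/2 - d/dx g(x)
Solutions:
 g(x) = C1 + 7*x*log(-x)/8 - 7*x/8 + 3*log(cos(x/2))


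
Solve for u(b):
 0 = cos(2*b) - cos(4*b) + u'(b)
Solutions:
 u(b) = C1 - sin(2*b)/2 + sin(4*b)/4


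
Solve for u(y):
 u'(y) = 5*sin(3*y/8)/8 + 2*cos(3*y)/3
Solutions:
 u(y) = C1 + 2*sin(3*y)/9 - 5*cos(3*y/8)/3


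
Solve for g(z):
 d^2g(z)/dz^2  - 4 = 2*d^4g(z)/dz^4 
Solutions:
 g(z) = C1 + C2*z + C3*exp(-sqrt(2)*z/2) + C4*exp(sqrt(2)*z/2) + 2*z^2


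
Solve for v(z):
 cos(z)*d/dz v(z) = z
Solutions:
 v(z) = C1 + Integral(z/cos(z), z)


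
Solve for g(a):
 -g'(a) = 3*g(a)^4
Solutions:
 g(a) = (-3^(2/3) - 3*3^(1/6)*I)*(1/(C1 + 3*a))^(1/3)/6
 g(a) = (-3^(2/3) + 3*3^(1/6)*I)*(1/(C1 + 3*a))^(1/3)/6
 g(a) = (1/(C1 + 9*a))^(1/3)


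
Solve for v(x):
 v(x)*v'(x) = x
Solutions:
 v(x) = -sqrt(C1 + x^2)
 v(x) = sqrt(C1 + x^2)


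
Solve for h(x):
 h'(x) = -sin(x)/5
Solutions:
 h(x) = C1 + cos(x)/5


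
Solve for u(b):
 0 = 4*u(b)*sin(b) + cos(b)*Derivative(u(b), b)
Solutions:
 u(b) = C1*cos(b)^4


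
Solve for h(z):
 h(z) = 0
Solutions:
 h(z) = 0


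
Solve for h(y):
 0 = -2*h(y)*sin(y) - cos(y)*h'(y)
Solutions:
 h(y) = C1*cos(y)^2


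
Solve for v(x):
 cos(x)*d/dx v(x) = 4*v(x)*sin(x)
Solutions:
 v(x) = C1/cos(x)^4


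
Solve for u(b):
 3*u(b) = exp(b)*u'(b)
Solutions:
 u(b) = C1*exp(-3*exp(-b))


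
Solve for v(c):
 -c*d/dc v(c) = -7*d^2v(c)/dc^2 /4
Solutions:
 v(c) = C1 + C2*erfi(sqrt(14)*c/7)


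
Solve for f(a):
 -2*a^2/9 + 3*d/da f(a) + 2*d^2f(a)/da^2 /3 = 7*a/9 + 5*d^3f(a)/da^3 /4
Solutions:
 f(a) = C1 + C2*exp(2*a*(2 - sqrt(139))/15) + C3*exp(2*a*(2 + sqrt(139))/15) + 2*a^3/81 + 55*a^2/486 + 25*a/2187


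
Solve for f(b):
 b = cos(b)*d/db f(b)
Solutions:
 f(b) = C1 + Integral(b/cos(b), b)


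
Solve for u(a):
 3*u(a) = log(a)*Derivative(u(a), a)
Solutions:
 u(a) = C1*exp(3*li(a))


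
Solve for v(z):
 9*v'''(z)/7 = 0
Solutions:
 v(z) = C1 + C2*z + C3*z^2


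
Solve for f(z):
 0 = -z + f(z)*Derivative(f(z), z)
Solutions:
 f(z) = -sqrt(C1 + z^2)
 f(z) = sqrt(C1 + z^2)


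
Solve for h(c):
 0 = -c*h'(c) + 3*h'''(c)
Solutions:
 h(c) = C1 + Integral(C2*airyai(3^(2/3)*c/3) + C3*airybi(3^(2/3)*c/3), c)


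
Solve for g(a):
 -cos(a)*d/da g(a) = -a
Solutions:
 g(a) = C1 + Integral(a/cos(a), a)


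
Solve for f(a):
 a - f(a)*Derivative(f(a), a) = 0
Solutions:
 f(a) = -sqrt(C1 + a^2)
 f(a) = sqrt(C1 + a^2)


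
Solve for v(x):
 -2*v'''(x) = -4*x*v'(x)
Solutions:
 v(x) = C1 + Integral(C2*airyai(2^(1/3)*x) + C3*airybi(2^(1/3)*x), x)


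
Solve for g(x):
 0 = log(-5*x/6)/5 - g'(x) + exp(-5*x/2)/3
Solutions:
 g(x) = C1 + x*log(-x)/5 + x*(-log(6) - 1 + log(5))/5 - 2*exp(-5*x/2)/15


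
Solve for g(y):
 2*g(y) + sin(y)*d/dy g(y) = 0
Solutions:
 g(y) = C1*(cos(y) + 1)/(cos(y) - 1)


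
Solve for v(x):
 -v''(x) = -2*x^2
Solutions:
 v(x) = C1 + C2*x + x^4/6


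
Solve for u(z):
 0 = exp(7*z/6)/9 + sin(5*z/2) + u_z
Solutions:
 u(z) = C1 - 2*exp(7*z/6)/21 + 2*cos(5*z/2)/5


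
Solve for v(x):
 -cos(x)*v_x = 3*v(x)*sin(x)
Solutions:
 v(x) = C1*cos(x)^3


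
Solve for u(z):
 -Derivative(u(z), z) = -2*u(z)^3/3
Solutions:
 u(z) = -sqrt(6)*sqrt(-1/(C1 + 2*z))/2
 u(z) = sqrt(6)*sqrt(-1/(C1 + 2*z))/2


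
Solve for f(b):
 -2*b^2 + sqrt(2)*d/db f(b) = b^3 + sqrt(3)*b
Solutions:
 f(b) = C1 + sqrt(2)*b^4/8 + sqrt(2)*b^3/3 + sqrt(6)*b^2/4


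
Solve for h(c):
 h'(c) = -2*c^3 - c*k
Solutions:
 h(c) = C1 - c^4/2 - c^2*k/2


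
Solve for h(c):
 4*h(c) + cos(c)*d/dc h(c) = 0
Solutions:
 h(c) = C1*(sin(c)^2 - 2*sin(c) + 1)/(sin(c)^2 + 2*sin(c) + 1)


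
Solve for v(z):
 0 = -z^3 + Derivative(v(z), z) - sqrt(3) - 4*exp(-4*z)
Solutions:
 v(z) = C1 + z^4/4 + sqrt(3)*z - exp(-4*z)


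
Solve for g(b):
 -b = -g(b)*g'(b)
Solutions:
 g(b) = -sqrt(C1 + b^2)
 g(b) = sqrt(C1 + b^2)


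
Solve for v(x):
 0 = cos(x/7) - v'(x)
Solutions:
 v(x) = C1 + 7*sin(x/7)


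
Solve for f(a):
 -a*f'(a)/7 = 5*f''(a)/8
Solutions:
 f(a) = C1 + C2*erf(2*sqrt(35)*a/35)


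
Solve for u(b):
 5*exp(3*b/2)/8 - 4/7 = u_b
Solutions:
 u(b) = C1 - 4*b/7 + 5*exp(3*b/2)/12


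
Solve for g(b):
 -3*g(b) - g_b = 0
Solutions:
 g(b) = C1*exp(-3*b)


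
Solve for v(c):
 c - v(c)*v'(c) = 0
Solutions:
 v(c) = -sqrt(C1 + c^2)
 v(c) = sqrt(C1 + c^2)


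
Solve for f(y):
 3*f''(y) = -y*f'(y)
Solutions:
 f(y) = C1 + C2*erf(sqrt(6)*y/6)


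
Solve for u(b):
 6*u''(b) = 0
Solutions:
 u(b) = C1 + C2*b


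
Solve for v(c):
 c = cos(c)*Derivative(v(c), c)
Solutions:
 v(c) = C1 + Integral(c/cos(c), c)


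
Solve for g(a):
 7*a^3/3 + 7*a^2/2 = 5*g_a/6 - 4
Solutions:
 g(a) = C1 + 7*a^4/10 + 7*a^3/5 + 24*a/5


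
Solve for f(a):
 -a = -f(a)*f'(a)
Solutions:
 f(a) = -sqrt(C1 + a^2)
 f(a) = sqrt(C1 + a^2)


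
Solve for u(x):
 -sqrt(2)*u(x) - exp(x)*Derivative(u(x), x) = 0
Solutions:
 u(x) = C1*exp(sqrt(2)*exp(-x))


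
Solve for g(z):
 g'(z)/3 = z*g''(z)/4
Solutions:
 g(z) = C1 + C2*z^(7/3)


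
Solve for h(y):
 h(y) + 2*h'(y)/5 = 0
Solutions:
 h(y) = C1*exp(-5*y/2)


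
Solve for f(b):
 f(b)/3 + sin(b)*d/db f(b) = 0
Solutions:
 f(b) = C1*(cos(b) + 1)^(1/6)/(cos(b) - 1)^(1/6)


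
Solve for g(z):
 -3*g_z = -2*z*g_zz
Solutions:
 g(z) = C1 + C2*z^(5/2)


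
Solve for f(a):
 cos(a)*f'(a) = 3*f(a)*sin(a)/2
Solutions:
 f(a) = C1/cos(a)^(3/2)


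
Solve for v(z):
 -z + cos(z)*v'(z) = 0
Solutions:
 v(z) = C1 + Integral(z/cos(z), z)


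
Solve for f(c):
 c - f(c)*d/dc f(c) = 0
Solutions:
 f(c) = -sqrt(C1 + c^2)
 f(c) = sqrt(C1 + c^2)


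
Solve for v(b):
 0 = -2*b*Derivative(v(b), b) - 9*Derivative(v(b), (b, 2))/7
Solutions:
 v(b) = C1 + C2*erf(sqrt(7)*b/3)


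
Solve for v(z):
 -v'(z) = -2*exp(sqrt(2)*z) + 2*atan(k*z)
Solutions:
 v(z) = C1 - 2*Piecewise((z*atan(k*z) - log(k^2*z^2 + 1)/(2*k), Ne(k, 0)), (0, True)) + sqrt(2)*exp(sqrt(2)*z)


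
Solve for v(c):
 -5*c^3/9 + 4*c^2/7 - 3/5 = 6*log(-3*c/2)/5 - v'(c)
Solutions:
 v(c) = C1 + 5*c^4/36 - 4*c^3/21 + 6*c*log(-c)/5 + 3*c*(-2*log(2) - 1 + 2*log(3))/5


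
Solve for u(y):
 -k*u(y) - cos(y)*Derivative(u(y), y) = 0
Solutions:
 u(y) = C1*exp(k*(log(sin(y) - 1) - log(sin(y) + 1))/2)


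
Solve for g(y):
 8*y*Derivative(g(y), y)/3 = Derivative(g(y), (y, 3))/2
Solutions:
 g(y) = C1 + Integral(C2*airyai(2*2^(1/3)*3^(2/3)*y/3) + C3*airybi(2*2^(1/3)*3^(2/3)*y/3), y)


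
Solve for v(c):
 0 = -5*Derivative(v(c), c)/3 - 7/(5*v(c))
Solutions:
 v(c) = -sqrt(C1 - 42*c)/5
 v(c) = sqrt(C1 - 42*c)/5
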